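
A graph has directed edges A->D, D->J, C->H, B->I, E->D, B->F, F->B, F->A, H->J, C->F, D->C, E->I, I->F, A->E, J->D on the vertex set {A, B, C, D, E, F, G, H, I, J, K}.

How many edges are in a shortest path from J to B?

4

Distance 0: J.
Distance 1: D.
Distance 2: C.
Distance 3: F, H.
Distance 4: A, B — contains B.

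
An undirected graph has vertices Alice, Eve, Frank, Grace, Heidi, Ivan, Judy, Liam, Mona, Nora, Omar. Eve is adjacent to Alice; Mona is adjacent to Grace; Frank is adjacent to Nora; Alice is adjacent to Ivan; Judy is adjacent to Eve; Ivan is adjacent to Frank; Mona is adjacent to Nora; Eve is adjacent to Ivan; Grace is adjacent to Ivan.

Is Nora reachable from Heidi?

No

Heidi has no edges, so nothing is reachable from it.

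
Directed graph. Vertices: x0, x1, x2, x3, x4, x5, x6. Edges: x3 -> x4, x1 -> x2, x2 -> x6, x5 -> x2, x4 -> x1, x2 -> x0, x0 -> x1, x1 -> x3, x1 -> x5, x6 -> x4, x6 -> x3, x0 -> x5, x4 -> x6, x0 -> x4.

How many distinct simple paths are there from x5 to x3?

5

x5→x2→x0→x1→x3
x5→x2→x0→x4→x1→x3
x5→x2→x0→x4→x6→x3
x5→x2→x6→x3
x5→x2→x6→x4→x1→x3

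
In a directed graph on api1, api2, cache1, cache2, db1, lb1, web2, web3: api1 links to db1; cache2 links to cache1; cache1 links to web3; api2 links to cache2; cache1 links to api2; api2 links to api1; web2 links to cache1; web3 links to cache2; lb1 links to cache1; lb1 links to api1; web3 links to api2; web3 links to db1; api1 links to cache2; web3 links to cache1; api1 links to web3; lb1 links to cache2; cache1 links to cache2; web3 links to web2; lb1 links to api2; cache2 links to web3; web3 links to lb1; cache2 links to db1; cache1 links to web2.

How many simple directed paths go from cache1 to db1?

cache1→api2→api1→cache2→db1
cache1→api2→api1→cache2→web3→db1
cache1→api2→api1→db1
cache1→api2→api1→web3→cache2→db1
cache1→api2→api1→web3→db1
cache1→api2→api1→web3→lb1→cache2→db1
cache1→api2→cache2→db1
cache1→api2→cache2→web3→db1
... and 17 more.

25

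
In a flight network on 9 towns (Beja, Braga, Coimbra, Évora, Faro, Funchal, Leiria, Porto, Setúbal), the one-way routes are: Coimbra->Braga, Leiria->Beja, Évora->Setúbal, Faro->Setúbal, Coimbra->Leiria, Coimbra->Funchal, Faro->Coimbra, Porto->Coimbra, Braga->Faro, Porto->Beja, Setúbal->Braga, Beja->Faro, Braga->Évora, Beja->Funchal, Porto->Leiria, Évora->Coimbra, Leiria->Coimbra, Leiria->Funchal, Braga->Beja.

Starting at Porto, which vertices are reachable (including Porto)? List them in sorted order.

Beja, Braga, Coimbra, Évora, Faro, Funchal, Leiria, Porto, Setúbal

Start at Porto.
Its neighbours: Beja, Coimbra, Leiria.
Then their neighbours: Braga, Faro, Funchal.
Then next layer: Évora, Setúbal.
Every vertex is now reached.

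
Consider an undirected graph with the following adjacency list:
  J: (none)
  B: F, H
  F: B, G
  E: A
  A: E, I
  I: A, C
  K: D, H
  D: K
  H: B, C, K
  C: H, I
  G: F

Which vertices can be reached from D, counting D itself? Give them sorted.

Start at D.
Its neighbours: K.
Then their neighbours: H.
Then next layer: B, C.
Then next layer: F, I.
Then next layer: A, G.
Then next layer: E.
Nothing further is reachable.

A, B, C, D, E, F, G, H, I, K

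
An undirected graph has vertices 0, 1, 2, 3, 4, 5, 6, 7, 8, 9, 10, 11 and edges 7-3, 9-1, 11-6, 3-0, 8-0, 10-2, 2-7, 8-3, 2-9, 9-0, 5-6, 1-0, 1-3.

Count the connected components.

From 0: component {0, 1, 2, 3, 7, 8, 9, 10}.
From 4: component {4}.
From 5: component {5, 6, 11}.
That's 3 components.

3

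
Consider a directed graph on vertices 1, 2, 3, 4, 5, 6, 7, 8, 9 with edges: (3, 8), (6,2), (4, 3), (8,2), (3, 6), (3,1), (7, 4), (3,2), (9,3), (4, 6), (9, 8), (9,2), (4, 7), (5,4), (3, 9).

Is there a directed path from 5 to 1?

Explore from 5.
Distance 1: reach 4.
Distance 2: reach 3, 6, 7.
Distance 3: reach 1, 2, 8, 9.
Found 1.

Yes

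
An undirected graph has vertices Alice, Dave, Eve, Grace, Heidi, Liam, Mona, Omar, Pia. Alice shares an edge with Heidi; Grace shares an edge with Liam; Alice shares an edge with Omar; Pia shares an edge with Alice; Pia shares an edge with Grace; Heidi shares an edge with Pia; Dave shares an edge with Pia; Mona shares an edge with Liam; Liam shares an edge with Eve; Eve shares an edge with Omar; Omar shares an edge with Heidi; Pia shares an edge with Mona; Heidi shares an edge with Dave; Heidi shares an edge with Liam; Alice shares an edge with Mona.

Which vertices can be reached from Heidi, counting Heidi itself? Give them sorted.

Alice, Dave, Eve, Grace, Heidi, Liam, Mona, Omar, Pia

Start at Heidi.
Its neighbours: Alice, Dave, Liam, Omar, Pia.
Then their neighbours: Eve, Grace, Mona.
Every vertex is now reached.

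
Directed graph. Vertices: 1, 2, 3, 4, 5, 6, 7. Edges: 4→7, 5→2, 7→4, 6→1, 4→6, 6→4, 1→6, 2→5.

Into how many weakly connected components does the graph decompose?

3

From 1: component {1, 4, 6, 7}.
From 2: component {2, 5}.
From 3: component {3}.
That's 3 components.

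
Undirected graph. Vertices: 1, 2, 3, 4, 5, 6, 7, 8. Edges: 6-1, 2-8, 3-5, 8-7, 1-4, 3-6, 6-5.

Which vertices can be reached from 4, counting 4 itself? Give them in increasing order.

1, 3, 4, 5, 6

Start at 4.
Its neighbours: 1.
Then their neighbours: 6.
Then next layer: 3, 5.
Nothing further is reachable.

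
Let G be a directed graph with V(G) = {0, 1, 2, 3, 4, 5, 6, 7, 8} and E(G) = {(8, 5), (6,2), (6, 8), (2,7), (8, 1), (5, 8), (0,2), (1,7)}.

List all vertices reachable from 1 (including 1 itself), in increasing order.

1, 7

Start at 1.
Its neighbours: 7.
Nothing further is reachable.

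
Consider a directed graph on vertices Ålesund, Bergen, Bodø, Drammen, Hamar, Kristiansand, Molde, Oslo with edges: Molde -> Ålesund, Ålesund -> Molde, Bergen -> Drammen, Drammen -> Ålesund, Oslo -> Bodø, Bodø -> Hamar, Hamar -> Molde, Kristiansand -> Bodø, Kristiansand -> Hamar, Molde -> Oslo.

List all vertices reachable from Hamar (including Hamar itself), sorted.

Start at Hamar.
Its neighbours: Molde.
Then their neighbours: Ålesund, Oslo.
Then next layer: Bodø.
Nothing further is reachable.

Ålesund, Bodø, Hamar, Molde, Oslo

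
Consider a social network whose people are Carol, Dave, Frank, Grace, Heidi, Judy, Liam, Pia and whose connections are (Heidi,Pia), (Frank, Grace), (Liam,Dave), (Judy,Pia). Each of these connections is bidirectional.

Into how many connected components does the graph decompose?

4

From Carol: component {Carol}.
From Dave: component {Dave, Liam}.
From Frank: component {Frank, Grace}.
From Heidi: component {Heidi, Judy, Pia}.
That's 4 components.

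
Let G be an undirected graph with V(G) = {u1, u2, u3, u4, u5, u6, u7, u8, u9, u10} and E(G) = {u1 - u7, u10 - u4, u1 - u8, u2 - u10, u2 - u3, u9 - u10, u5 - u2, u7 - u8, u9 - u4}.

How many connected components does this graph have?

From u1: component {u1, u7, u8}.
From u2: component {u2, u3, u4, u5, u9, u10}.
From u6: component {u6}.
That's 3 components.

3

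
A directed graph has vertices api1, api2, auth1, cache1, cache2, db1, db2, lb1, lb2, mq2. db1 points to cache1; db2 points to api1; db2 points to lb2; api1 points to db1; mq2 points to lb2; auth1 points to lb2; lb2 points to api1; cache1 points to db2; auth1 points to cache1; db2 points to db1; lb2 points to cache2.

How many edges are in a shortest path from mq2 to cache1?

Distance 0: mq2.
Distance 1: lb2.
Distance 2: api1, cache2.
Distance 3: db1.
Distance 4: cache1 — contains cache1.

4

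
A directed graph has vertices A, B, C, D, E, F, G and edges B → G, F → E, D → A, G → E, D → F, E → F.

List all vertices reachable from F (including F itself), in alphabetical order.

E, F

Start at F.
Its neighbours: E.
Nothing further is reachable.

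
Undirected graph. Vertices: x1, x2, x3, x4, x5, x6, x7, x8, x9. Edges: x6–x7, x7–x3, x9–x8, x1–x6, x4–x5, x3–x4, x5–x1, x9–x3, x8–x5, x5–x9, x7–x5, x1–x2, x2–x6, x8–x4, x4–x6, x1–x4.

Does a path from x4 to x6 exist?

Explore from x4.
Distance 1: reach x1, x3, x5, x6, x8.
Found x6.

Yes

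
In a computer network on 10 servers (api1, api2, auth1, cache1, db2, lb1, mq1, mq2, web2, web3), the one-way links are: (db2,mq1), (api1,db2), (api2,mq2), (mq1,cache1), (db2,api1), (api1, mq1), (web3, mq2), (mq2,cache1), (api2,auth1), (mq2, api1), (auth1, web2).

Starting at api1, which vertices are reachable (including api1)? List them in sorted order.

Start at api1.
Its neighbours: db2, mq1.
Then their neighbours: cache1.
Nothing further is reachable.

api1, cache1, db2, mq1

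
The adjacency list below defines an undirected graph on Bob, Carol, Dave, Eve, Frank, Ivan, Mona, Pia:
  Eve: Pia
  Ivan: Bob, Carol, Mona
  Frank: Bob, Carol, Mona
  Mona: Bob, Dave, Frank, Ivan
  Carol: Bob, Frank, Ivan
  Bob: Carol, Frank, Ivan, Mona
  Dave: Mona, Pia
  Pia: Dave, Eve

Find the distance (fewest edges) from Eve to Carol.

Distance 0: Eve.
Distance 1: Pia.
Distance 2: Dave.
Distance 3: Mona.
Distance 4: Bob, Frank, Ivan.
Distance 5: Carol — contains Carol.

5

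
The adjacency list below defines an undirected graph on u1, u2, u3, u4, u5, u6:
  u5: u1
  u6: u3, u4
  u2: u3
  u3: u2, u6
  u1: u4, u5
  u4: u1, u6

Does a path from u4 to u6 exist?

Yes

Explore from u4.
Distance 1: reach u1, u6.
Found u6.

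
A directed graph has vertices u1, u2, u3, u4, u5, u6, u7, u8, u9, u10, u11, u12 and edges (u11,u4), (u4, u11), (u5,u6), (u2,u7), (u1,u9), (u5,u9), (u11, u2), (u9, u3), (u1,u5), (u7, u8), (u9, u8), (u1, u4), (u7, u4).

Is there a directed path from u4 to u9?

Explore from u4.
Distance 1: reach u11.
Distance 2: reach u2.
Distance 3: reach u7.
Distance 4: reach u8.
The search from u4 is exhausted; no directed path reaches u9.

No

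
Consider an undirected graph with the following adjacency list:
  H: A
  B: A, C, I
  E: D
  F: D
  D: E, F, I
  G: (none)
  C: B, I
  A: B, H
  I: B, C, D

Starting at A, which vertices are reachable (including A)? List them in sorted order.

A, B, C, D, E, F, H, I

Start at A.
Its neighbours: B, H.
Then their neighbours: C, I.
Then next layer: D.
Then next layer: E, F.
Nothing further is reachable.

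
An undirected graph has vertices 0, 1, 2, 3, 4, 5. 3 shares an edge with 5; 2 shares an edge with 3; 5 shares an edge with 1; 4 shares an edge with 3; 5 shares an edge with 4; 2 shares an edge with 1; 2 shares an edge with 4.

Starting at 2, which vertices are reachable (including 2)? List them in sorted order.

1, 2, 3, 4, 5

Start at 2.
Its neighbours: 1, 3, 4.
Then their neighbours: 5.
Nothing further is reachable.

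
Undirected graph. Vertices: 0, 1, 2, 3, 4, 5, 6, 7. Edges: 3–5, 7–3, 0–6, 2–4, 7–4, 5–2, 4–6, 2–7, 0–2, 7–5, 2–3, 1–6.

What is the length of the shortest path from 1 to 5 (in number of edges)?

4

Distance 0: 1.
Distance 1: 6.
Distance 2: 0, 4.
Distance 3: 2, 7.
Distance 4: 3, 5 — contains 5.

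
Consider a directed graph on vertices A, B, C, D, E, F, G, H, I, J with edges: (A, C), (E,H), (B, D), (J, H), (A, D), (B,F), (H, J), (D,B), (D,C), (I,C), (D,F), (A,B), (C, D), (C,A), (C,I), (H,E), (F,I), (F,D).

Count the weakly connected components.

3

From A: component {A, B, C, D, F, I}.
From E: component {E, H, J}.
From G: component {G}.
That's 3 components.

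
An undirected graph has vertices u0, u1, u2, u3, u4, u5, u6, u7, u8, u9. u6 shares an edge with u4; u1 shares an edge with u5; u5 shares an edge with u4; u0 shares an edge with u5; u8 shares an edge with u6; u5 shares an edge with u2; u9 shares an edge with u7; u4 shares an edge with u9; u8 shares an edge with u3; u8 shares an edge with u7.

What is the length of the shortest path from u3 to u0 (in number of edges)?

5

Distance 0: u3.
Distance 1: u8.
Distance 2: u6, u7.
Distance 3: u4, u9.
Distance 4: u5.
Distance 5: u0, u1, u2 — contains u0.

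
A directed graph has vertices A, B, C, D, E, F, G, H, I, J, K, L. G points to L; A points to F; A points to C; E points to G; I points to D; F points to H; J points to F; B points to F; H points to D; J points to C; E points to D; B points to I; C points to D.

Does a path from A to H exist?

Explore from A.
Distance 1: reach C, F.
Distance 2: reach D, H.
Found H.

Yes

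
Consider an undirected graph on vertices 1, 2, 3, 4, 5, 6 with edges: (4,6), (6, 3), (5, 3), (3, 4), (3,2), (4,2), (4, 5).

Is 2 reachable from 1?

1 has no edges, so nothing is reachable from it.

No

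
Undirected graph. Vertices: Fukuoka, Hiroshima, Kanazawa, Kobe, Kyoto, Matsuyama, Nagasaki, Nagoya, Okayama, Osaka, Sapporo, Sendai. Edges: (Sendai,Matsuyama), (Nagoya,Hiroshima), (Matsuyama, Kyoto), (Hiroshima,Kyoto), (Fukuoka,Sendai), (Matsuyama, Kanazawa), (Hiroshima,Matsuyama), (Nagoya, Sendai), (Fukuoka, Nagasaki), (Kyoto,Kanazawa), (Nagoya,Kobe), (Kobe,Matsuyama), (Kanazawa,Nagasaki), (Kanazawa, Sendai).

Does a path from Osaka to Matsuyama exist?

Osaka has no edges, so nothing is reachable from it.

No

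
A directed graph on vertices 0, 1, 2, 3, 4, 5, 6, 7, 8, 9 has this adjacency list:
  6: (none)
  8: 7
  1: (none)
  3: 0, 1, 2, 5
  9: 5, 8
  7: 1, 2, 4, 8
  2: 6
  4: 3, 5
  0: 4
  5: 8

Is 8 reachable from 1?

1 has no outgoing edges, so nothing is reachable from it.

No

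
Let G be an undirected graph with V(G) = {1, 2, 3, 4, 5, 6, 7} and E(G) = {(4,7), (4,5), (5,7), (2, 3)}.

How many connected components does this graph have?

4

From 1: component {1}.
From 2: component {2, 3}.
From 4: component {4, 5, 7}.
From 6: component {6}.
That's 4 components.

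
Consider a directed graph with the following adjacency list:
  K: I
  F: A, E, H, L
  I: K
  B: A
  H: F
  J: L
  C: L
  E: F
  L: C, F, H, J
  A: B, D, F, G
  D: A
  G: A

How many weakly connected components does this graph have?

2

From A: component {A, B, C, D, E, F, G, H, J, L}.
From I: component {I, K}.
That's 2 components.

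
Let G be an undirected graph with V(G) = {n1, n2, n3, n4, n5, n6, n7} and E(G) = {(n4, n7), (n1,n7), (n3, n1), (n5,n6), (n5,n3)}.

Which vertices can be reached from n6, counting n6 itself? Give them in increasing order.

n1, n3, n4, n5, n6, n7

Start at n6.
Its neighbours: n5.
Then their neighbours: n3.
Then next layer: n1.
Then next layer: n7.
Then next layer: n4.
Nothing further is reachable.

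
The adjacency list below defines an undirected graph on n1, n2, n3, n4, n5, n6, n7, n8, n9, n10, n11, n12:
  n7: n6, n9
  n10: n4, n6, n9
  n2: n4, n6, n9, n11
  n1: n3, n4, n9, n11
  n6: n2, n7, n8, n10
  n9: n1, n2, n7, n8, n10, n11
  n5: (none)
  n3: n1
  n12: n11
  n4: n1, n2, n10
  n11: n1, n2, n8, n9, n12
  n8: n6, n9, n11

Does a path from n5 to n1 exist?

No

n5 has no edges, so nothing is reachable from it.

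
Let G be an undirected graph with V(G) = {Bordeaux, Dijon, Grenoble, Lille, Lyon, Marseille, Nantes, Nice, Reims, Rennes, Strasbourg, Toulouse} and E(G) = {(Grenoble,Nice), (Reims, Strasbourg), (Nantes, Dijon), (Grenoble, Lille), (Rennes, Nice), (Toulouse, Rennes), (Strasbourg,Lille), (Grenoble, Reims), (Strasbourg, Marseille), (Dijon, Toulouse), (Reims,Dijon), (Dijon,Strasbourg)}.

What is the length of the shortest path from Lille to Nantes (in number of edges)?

3

Distance 0: Lille.
Distance 1: Grenoble, Strasbourg.
Distance 2: Dijon, Marseille, Nice, Reims.
Distance 3: Nantes, Rennes, Toulouse — contains Nantes.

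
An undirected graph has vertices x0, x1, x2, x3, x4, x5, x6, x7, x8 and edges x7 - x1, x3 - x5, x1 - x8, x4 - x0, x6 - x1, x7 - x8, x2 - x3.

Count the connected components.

3

From x0: component {x0, x4}.
From x1: component {x1, x6, x7, x8}.
From x2: component {x2, x3, x5}.
That's 3 components.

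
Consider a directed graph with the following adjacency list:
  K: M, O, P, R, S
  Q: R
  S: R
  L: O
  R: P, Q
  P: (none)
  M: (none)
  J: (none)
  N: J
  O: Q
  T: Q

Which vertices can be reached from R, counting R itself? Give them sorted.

Start at R.
Its neighbours: P, Q.
Nothing further is reachable.

P, Q, R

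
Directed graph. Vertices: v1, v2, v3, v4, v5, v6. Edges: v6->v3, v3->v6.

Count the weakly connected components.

From v1: component {v1}.
From v2: component {v2}.
From v3: component {v3, v6}.
From v4: component {v4}.
From v5: component {v5}.
That's 5 components.

5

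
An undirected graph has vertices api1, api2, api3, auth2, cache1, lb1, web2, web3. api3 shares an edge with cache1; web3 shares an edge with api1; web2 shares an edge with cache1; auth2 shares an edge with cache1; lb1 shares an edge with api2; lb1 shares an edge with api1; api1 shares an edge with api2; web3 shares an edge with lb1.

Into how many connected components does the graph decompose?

From api1: component {api1, api2, lb1, web3}.
From api3: component {api3, auth2, cache1, web2}.
That's 2 components.

2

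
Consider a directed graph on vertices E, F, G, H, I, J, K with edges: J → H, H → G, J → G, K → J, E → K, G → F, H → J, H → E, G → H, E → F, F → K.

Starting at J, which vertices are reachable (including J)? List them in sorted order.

E, F, G, H, J, K

Start at J.
Its neighbours: G, H.
Then their neighbours: E, F.
Then next layer: K.
Nothing further is reachable.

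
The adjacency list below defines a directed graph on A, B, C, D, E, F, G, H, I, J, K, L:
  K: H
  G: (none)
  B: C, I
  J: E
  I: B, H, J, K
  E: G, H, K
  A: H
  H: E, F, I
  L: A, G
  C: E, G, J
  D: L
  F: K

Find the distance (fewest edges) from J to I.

3

Distance 0: J.
Distance 1: E.
Distance 2: G, H, K.
Distance 3: F, I — contains I.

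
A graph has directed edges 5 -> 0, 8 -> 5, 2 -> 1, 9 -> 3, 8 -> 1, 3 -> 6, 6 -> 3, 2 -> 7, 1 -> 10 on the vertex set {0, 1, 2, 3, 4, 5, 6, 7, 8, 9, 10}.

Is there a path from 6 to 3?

Explore from 6.
Distance 1: reach 3.
Found 3.

Yes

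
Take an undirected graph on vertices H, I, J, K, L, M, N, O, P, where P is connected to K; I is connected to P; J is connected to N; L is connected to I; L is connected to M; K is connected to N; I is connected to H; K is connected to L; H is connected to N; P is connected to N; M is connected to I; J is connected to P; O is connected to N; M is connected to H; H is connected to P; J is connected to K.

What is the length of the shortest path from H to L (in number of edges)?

Distance 0: H.
Distance 1: I, M, N, P.
Distance 2: J, K, L, O — contains L.

2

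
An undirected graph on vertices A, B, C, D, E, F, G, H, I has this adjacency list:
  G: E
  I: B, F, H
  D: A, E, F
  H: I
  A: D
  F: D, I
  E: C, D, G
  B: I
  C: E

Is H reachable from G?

Yes

Explore from G.
Distance 1: reach E.
Distance 2: reach C, D.
Distance 3: reach A, F.
Distance 4: reach I.
Distance 5: reach B, H.
Found H.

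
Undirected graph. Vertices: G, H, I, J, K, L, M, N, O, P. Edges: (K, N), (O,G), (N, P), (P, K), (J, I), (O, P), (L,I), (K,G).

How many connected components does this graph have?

4

From G: component {G, K, N, O, P}.
From H: component {H}.
From I: component {I, J, L}.
From M: component {M}.
That's 4 components.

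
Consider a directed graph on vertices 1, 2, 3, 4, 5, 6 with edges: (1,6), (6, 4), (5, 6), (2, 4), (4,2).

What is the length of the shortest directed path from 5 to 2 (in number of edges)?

3

Distance 0: 5.
Distance 1: 6.
Distance 2: 4.
Distance 3: 2 — contains 2.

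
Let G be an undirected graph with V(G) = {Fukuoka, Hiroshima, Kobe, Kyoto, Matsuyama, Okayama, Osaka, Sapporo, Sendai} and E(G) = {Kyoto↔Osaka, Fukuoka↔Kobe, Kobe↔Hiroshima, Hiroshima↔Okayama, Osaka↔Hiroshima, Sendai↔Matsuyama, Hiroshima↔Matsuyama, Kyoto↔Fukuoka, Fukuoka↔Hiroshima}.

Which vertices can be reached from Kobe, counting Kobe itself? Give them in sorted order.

Start at Kobe.
Its neighbours: Fukuoka, Hiroshima.
Then their neighbours: Kyoto, Matsuyama, Okayama, Osaka.
Then next layer: Sendai.
Nothing further is reachable.

Fukuoka, Hiroshima, Kobe, Kyoto, Matsuyama, Okayama, Osaka, Sendai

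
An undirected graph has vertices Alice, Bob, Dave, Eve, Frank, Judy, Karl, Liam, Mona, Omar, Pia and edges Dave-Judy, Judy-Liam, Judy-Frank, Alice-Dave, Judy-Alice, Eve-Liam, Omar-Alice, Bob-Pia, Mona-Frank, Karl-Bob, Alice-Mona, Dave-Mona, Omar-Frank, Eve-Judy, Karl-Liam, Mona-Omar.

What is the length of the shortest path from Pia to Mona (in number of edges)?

Distance 0: Pia.
Distance 1: Bob.
Distance 2: Karl.
Distance 3: Liam.
Distance 4: Eve, Judy.
Distance 5: Alice, Dave, Frank.
Distance 6: Mona, Omar — contains Mona.

6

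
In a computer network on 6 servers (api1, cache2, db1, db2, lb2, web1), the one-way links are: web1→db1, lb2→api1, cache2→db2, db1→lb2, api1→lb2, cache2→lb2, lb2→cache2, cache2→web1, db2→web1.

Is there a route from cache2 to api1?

Explore from cache2.
Distance 1: reach db2, lb2, web1.
Distance 2: reach api1, db1.
Found api1.

Yes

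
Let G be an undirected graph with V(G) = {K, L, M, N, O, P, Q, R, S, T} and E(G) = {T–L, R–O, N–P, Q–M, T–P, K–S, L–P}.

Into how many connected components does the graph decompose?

From K: component {K, S}.
From L: component {L, N, P, T}.
From M: component {M, Q}.
From O: component {O, R}.
That's 4 components.

4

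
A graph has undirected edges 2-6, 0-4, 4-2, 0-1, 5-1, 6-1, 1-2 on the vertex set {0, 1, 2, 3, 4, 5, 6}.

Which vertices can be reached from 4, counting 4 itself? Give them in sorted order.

Start at 4.
Its neighbours: 0, 2.
Then their neighbours: 1, 6.
Then next layer: 5.
Nothing further is reachable.

0, 1, 2, 4, 5, 6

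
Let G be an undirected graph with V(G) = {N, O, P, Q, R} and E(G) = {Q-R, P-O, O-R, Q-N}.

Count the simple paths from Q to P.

1

Q–R–O–P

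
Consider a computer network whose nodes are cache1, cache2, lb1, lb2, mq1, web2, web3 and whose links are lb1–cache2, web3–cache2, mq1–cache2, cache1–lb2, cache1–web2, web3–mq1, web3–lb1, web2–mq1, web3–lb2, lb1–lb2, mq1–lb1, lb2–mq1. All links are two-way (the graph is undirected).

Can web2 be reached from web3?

Explore from web3.
Distance 1: reach cache2, lb1, lb2, mq1.
Distance 2: reach cache1, web2.
Found web2.

Yes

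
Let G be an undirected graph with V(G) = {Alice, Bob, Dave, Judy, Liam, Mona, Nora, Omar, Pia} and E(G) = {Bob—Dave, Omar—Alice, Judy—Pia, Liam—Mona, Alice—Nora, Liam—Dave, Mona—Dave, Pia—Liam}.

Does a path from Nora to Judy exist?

Explore from Nora.
Distance 1: reach Alice.
Distance 2: reach Omar.
The search is exhausted without reaching Judy; it lies in a different component.

No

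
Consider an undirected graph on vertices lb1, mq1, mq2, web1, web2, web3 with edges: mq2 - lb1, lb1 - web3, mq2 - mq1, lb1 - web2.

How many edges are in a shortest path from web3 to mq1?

Distance 0: web3.
Distance 1: lb1.
Distance 2: mq2, web2.
Distance 3: mq1 — contains mq1.

3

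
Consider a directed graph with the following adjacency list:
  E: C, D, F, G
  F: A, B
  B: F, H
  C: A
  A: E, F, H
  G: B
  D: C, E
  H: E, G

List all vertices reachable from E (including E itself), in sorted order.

A, B, C, D, E, F, G, H

Start at E.
Its neighbours: C, D, F, G.
Then their neighbours: A, B.
Then next layer: H.
Every vertex is now reached.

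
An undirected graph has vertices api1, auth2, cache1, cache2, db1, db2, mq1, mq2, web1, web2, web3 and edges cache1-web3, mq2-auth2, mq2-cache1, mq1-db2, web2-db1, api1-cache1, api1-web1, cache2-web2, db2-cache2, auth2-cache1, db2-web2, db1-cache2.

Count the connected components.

From api1: component {api1, auth2, cache1, mq2, web1, web3}.
From cache2: component {cache2, db1, db2, mq1, web2}.
That's 2 components.

2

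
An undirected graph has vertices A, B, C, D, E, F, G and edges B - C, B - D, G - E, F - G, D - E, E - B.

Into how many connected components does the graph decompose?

From A: component {A}.
From B: component {B, C, D, E, F, G}.
That's 2 components.

2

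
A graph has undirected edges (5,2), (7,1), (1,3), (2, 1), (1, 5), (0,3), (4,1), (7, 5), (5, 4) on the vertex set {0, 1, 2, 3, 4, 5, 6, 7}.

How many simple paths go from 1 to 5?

4

1–2–5
1–4–5
1–5
1–7–5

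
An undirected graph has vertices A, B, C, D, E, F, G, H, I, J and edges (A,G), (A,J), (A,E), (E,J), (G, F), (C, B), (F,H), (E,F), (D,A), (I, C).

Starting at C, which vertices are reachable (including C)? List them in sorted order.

B, C, I

Start at C.
Its neighbours: B, I.
Nothing further is reachable.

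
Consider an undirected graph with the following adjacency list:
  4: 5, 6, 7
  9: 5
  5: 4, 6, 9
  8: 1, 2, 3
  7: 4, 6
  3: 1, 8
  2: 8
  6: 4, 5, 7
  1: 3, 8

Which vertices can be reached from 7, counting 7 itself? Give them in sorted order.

4, 5, 6, 7, 9

Start at 7.
Its neighbours: 4, 6.
Then their neighbours: 5.
Then next layer: 9.
Nothing further is reachable.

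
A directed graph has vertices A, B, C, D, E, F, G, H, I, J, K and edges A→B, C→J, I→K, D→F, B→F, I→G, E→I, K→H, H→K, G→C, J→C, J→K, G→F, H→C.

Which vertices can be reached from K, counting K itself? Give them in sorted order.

C, H, J, K

Start at K.
Its neighbours: H.
Then their neighbours: C.
Then next layer: J.
Nothing further is reachable.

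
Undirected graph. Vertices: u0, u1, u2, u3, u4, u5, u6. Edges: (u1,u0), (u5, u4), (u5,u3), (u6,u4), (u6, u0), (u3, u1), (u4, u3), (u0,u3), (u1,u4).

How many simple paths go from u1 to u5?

10

u1–u0–u3–u4–u5
u1–u0–u3–u5
u1–u0–u6–u4–u3–u5
u1–u0–u6–u4–u5
u1–u3–u0–u6–u4–u5
u1–u3–u4–u5
u1–u3–u5
u1–u4–u3–u5
u1–u4–u5
u1–u4–u6–u0–u3–u5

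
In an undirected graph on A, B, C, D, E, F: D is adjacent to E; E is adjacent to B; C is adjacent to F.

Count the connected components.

From A: component {A}.
From B: component {B, D, E}.
From C: component {C, F}.
That's 3 components.

3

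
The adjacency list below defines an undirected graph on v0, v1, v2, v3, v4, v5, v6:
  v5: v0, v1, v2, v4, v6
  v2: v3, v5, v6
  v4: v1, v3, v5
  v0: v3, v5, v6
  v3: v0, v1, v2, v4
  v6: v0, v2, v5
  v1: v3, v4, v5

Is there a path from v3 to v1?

Yes

Explore from v3.
Distance 1: reach v0, v1, v2, v4.
Found v1.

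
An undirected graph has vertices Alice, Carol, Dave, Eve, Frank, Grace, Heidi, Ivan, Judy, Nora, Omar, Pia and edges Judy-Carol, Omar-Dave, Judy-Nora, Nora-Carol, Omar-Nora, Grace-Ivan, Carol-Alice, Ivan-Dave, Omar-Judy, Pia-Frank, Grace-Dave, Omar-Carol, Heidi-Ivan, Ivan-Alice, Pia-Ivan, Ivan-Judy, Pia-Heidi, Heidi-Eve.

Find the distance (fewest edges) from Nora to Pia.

3

Distance 0: Nora.
Distance 1: Carol, Judy, Omar.
Distance 2: Alice, Dave, Ivan.
Distance 3: Grace, Heidi, Pia — contains Pia.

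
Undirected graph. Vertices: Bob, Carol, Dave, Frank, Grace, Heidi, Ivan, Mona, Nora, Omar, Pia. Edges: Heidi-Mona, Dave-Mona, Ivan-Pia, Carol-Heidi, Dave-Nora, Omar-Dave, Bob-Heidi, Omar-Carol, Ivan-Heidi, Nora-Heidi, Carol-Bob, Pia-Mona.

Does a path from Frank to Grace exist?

No

Frank has no edges, so nothing is reachable from it.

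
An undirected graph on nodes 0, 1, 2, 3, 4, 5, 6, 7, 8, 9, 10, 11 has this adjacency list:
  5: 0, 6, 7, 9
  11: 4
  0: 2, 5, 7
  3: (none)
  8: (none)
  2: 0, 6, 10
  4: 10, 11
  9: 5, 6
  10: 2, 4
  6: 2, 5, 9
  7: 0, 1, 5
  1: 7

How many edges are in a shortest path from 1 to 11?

6

Distance 0: 1.
Distance 1: 7.
Distance 2: 0, 5.
Distance 3: 2, 6, 9.
Distance 4: 10.
Distance 5: 4.
Distance 6: 11 — contains 11.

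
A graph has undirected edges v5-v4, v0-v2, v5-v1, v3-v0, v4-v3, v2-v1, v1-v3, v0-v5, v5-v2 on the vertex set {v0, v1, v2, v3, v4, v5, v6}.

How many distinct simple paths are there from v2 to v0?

8

v2–v0
v2–v1–v3–v0
v2–v1–v3–v4–v5–v0
v2–v1–v5–v0
v2–v1–v5–v4–v3–v0
v2–v5–v0
v2–v5–v1–v3–v0
v2–v5–v4–v3–v0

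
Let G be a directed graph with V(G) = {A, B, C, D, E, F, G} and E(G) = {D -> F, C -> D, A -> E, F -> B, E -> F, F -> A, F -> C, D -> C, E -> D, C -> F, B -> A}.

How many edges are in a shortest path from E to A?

Distance 0: E.
Distance 1: D, F.
Distance 2: A, B, C — contains A.

2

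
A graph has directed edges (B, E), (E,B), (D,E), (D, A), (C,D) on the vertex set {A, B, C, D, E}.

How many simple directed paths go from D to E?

D→E

1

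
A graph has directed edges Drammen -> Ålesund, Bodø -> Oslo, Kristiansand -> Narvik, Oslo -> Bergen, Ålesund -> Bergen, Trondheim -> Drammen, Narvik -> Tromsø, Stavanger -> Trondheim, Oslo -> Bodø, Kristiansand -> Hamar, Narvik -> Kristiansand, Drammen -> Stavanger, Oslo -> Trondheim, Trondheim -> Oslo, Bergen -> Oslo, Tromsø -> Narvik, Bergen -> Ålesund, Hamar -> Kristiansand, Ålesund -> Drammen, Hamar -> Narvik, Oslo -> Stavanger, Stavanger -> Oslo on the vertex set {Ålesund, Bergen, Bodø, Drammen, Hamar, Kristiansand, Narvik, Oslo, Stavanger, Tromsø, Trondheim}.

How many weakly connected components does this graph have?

2

From Ålesund: component {Ålesund, Bergen, Bodø, Drammen, Oslo, Stavanger, Trondheim}.
From Hamar: component {Hamar, Kristiansand, Narvik, Tromsø}.
That's 2 components.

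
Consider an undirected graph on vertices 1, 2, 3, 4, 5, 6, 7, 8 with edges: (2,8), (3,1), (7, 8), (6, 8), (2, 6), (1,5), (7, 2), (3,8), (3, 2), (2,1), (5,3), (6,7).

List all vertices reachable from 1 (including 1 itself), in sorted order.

Start at 1.
Its neighbours: 2, 3, 5.
Then their neighbours: 6, 7, 8.
Nothing further is reachable.

1, 2, 3, 5, 6, 7, 8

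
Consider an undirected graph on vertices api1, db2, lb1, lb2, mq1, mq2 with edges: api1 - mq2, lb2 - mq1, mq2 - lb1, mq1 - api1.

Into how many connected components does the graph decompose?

2

From api1: component {api1, lb1, lb2, mq1, mq2}.
From db2: component {db2}.
That's 2 components.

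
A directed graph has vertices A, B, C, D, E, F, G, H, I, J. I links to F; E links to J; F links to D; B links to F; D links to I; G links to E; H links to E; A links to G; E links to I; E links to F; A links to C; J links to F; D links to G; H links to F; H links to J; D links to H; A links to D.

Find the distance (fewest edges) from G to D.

3

Distance 0: G.
Distance 1: E.
Distance 2: F, I, J.
Distance 3: D — contains D.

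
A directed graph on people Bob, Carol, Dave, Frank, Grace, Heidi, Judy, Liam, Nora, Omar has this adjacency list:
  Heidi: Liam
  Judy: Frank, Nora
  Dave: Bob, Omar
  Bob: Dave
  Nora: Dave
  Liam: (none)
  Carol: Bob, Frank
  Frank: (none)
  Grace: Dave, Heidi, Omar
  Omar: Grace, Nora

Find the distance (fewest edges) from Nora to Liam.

Distance 0: Nora.
Distance 1: Dave.
Distance 2: Bob, Omar.
Distance 3: Grace.
Distance 4: Heidi.
Distance 5: Liam — contains Liam.

5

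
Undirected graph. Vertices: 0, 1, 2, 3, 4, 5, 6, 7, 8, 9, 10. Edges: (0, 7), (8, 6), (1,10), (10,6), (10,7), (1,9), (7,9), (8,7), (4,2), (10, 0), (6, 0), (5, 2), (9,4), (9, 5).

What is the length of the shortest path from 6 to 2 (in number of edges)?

5

Distance 0: 6.
Distance 1: 0, 8, 10.
Distance 2: 1, 7.
Distance 3: 9.
Distance 4: 4, 5.
Distance 5: 2 — contains 2.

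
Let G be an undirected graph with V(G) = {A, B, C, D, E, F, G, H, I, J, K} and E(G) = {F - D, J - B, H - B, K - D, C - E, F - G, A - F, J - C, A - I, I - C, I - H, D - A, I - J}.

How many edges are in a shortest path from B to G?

5

Distance 0: B.
Distance 1: H, J.
Distance 2: C, I.
Distance 3: A, E.
Distance 4: D, F.
Distance 5: G, K — contains G.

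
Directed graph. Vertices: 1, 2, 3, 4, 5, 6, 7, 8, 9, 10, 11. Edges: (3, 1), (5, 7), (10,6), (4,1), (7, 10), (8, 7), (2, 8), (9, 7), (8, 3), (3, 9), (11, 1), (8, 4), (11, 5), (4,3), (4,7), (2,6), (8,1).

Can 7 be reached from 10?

No

Explore from 10.
Distance 1: reach 6.
The search from 10 is exhausted; no directed path reaches 7.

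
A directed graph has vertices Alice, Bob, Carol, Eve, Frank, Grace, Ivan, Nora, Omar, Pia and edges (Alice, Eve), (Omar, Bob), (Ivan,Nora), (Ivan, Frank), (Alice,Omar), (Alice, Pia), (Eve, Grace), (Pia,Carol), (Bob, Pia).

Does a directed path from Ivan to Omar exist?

Explore from Ivan.
Distance 1: reach Frank, Nora.
The search from Ivan is exhausted; no directed path reaches Omar.

No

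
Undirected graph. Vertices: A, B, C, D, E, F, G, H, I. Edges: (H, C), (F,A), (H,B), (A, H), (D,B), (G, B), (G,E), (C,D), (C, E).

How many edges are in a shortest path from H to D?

2

Distance 0: H.
Distance 1: A, B, C.
Distance 2: D, E, F, G — contains D.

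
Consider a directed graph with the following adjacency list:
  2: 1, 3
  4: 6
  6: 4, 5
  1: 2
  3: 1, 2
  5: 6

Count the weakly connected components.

2

From 1: component {1, 2, 3}.
From 4: component {4, 5, 6}.
That's 2 components.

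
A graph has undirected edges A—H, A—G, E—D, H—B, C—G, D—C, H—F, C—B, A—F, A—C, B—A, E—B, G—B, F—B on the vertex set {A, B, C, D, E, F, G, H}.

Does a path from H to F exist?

Yes

Explore from H.
Distance 1: reach A, B, F.
Found F.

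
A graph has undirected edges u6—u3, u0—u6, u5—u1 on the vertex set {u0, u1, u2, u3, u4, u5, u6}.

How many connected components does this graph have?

4

From u0: component {u0, u3, u6}.
From u1: component {u1, u5}.
From u2: component {u2}.
From u4: component {u4}.
That's 4 components.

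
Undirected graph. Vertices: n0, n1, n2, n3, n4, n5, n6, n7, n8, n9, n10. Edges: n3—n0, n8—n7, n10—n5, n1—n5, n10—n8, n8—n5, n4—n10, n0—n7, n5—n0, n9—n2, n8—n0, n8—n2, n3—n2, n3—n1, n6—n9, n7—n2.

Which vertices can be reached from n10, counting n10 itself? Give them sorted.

n0, n1, n2, n3, n4, n5, n6, n7, n8, n9, n10

Start at n10.
Its neighbours: n4, n5, n8.
Then their neighbours: n0, n1, n2, n7.
Then next layer: n3, n9.
Then next layer: n6.
Every vertex is now reached.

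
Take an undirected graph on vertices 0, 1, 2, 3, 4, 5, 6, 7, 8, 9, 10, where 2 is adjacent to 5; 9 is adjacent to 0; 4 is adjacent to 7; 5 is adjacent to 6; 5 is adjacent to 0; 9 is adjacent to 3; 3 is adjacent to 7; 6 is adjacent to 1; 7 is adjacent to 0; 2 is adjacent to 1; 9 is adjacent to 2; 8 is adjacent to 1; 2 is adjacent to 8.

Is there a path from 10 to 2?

No

10 has no edges, so nothing is reachable from it.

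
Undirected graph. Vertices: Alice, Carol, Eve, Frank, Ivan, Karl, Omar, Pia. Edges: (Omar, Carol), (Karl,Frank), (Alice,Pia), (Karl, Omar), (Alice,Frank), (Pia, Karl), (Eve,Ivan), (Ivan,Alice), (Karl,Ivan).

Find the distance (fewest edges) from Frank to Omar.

2

Distance 0: Frank.
Distance 1: Alice, Karl.
Distance 2: Ivan, Omar, Pia — contains Omar.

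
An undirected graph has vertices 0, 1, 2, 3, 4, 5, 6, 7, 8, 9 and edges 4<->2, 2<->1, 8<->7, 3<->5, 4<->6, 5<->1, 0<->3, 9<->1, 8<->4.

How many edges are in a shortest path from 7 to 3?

Distance 0: 7.
Distance 1: 8.
Distance 2: 4.
Distance 3: 2, 6.
Distance 4: 1.
Distance 5: 5, 9.
Distance 6: 3 — contains 3.

6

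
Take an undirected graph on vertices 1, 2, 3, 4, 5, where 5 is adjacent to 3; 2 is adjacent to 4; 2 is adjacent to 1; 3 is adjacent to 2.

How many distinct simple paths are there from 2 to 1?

1

2–1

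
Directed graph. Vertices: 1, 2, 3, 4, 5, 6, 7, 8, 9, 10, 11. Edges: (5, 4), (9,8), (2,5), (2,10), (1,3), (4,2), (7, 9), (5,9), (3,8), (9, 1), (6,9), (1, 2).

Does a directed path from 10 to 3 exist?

10 has no outgoing edges, so nothing is reachable from it.

No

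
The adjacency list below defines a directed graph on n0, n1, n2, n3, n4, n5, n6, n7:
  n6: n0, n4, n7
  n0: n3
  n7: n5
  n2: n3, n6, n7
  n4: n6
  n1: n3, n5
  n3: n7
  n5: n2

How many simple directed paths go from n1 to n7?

n1→n3→n7
n1→n5→n2→n3→n7
n1→n5→n2→n6→n0→n3→n7
n1→n5→n2→n6→n7
n1→n5→n2→n7

5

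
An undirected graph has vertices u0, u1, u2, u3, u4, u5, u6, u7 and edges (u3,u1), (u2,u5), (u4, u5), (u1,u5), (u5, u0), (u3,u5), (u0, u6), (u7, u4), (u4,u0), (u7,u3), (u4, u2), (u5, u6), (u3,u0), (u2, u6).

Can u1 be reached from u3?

Explore from u3.
Distance 1: reach u0, u1, u5, u7.
Found u1.

Yes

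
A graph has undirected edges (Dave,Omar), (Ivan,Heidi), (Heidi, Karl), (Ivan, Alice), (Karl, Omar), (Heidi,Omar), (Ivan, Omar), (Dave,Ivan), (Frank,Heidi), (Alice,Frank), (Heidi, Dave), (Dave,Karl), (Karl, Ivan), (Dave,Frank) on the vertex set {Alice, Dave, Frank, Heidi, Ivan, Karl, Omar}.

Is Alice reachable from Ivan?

Explore from Ivan.
Distance 1: reach Alice, Dave, Heidi, Karl, Omar.
Found Alice.

Yes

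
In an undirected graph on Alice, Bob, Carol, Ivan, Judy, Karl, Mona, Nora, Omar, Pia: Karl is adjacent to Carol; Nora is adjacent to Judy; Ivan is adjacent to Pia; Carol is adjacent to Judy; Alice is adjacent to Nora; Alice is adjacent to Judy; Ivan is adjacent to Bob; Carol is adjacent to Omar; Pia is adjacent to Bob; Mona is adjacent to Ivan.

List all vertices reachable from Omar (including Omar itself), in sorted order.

Alice, Carol, Judy, Karl, Nora, Omar

Start at Omar.
Its neighbours: Carol.
Then their neighbours: Judy, Karl.
Then next layer: Alice, Nora.
Nothing further is reachable.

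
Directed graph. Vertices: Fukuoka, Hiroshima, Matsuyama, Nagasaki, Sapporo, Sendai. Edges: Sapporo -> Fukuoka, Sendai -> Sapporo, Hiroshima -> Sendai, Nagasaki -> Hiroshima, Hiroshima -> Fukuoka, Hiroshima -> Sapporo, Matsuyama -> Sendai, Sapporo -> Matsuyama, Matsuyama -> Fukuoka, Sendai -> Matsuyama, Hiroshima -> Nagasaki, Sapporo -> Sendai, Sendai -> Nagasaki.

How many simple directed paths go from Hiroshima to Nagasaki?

4

Hiroshima→Nagasaki
Hiroshima→Sapporo→Matsuyama→Sendai→Nagasaki
Hiroshima→Sapporo→Sendai→Nagasaki
Hiroshima→Sendai→Nagasaki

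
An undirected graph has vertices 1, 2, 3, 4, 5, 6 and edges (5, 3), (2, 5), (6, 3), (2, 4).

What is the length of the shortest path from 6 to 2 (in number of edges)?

Distance 0: 6.
Distance 1: 3.
Distance 2: 5.
Distance 3: 2 — contains 2.

3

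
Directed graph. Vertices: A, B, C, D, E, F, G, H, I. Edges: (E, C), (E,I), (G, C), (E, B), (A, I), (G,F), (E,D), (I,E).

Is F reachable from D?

No

D has no outgoing edges, so nothing is reachable from it.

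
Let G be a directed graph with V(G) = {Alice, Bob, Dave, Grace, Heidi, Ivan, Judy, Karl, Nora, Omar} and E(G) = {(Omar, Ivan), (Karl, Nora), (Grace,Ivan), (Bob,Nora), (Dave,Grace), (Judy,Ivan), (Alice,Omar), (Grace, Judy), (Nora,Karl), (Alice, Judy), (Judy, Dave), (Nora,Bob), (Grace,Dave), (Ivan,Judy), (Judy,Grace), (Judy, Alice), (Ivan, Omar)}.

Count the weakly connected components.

3

From Alice: component {Alice, Dave, Grace, Ivan, Judy, Omar}.
From Bob: component {Bob, Karl, Nora}.
From Heidi: component {Heidi}.
That's 3 components.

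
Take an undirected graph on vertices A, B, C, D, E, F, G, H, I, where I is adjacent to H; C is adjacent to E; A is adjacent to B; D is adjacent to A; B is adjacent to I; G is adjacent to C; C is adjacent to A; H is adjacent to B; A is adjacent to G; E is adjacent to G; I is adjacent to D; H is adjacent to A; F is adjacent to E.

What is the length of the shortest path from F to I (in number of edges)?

Distance 0: F.
Distance 1: E.
Distance 2: C, G.
Distance 3: A.
Distance 4: B, D, H.
Distance 5: I — contains I.

5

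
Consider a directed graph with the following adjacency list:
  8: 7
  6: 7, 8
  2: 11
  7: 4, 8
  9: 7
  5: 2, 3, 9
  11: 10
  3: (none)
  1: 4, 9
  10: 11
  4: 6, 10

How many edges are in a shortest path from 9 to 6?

Distance 0: 9.
Distance 1: 7.
Distance 2: 4, 8.
Distance 3: 6, 10 — contains 6.

3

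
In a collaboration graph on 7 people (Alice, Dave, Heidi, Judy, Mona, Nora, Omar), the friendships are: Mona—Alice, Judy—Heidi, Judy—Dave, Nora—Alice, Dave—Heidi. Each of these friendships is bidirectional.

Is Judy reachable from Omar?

No

Omar has no edges, so nothing is reachable from it.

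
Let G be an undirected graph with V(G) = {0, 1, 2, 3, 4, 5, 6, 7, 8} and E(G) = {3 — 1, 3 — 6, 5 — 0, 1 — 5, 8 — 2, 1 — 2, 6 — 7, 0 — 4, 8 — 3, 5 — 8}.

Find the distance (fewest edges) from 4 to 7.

6

Distance 0: 4.
Distance 1: 0.
Distance 2: 5.
Distance 3: 1, 8.
Distance 4: 2, 3.
Distance 5: 6.
Distance 6: 7 — contains 7.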